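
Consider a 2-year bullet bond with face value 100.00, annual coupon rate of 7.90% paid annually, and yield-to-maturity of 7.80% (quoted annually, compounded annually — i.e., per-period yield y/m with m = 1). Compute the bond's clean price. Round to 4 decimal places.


Coupon per period c = face * coupon_rate / m = 7.900000
Periods per year m = 1; per-period yield y/m = 0.078000
Number of cashflows N = 2
Cashflows (t years, CF_t, discount factor 1/(1+y/m)^(m*t), PV):
  t = 1.0000: CF_t = 7.900000, DF = 0.927644, PV = 7.328386
  t = 2.0000: CF_t = 107.900000, DF = 0.860523, PV = 92.850431
Price P = sum_t PV_t = 100.178817

Answer: Price = 100.1788


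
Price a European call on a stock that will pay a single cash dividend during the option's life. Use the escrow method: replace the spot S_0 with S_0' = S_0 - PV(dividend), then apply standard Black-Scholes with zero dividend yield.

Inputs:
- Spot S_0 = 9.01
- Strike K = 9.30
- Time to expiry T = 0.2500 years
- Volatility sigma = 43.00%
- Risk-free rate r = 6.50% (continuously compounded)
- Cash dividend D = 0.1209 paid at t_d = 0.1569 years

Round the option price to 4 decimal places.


PV(D) = D * exp(-r * t_d) = 0.1209 * 0.98985333 = 0.11967327
S_0' = S_0 - PV(D) = 9.0100 - 0.11967327 = 8.89032673
d1 = (ln(S_0'/K) + (r + sigma^2/2)*T) / (sigma*sqrt(T)) = -0.02645627
d2 = d1 - sigma*sqrt(T) = -0.24145627
exp(-rT) = 0.98388132
N(d1) = 0.48944671; N(d2) = 0.40460075
C = S_0' * N(d1) - K * exp(-rT) * N(d2) = 8.89032673 * 0.48944671 - 9.3000 * 0.98388132 * 0.40460075 = 0.6492

Answer: Price = 0.6492


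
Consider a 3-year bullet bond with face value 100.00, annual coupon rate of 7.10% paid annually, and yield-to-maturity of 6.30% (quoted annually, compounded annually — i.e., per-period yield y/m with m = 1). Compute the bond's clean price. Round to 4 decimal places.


Answer: Price = 102.1266

Derivation:
Coupon per period c = face * coupon_rate / m = 7.100000
Periods per year m = 1; per-period yield y/m = 0.063000
Number of cashflows N = 3
Cashflows (t years, CF_t, discount factor 1/(1+y/m)^(m*t), PV):
  t = 1.0000: CF_t = 7.100000, DF = 0.940734, PV = 6.679210
  t = 2.0000: CF_t = 7.100000, DF = 0.884980, PV = 6.283358
  t = 3.0000: CF_t = 107.100000, DF = 0.832531, PV = 89.164028
Price P = sum_t PV_t = 102.126596


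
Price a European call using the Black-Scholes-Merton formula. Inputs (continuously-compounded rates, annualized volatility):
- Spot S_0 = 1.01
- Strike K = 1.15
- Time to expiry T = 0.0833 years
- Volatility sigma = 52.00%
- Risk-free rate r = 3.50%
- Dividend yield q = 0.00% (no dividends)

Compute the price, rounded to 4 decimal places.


Answer: Price = 0.0179

Derivation:
d1 = (ln(S/K) + (r - q + 0.5*sigma^2) * T) / (sigma * sqrt(T)) = -0.77047672
d2 = d1 - sigma * sqrt(T) = -0.92055777
exp(-rT) = 0.99708875; exp(-qT) = 1.00000000
C = S_0 * exp(-qT) * N(d1) - K * exp(-rT) * N(d2)
N(d1) = 0.22050858; N(d2) = 0.17864068
C = 1.0100 * 1.00000000 * 0.22050858 - 1.1500 * 0.99708875 * 0.17864068 = 0.0179


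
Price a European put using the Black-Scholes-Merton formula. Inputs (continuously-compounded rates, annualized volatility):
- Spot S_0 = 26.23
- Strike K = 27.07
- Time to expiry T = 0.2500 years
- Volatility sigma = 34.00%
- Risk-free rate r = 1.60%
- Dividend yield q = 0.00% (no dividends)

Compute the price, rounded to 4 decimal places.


d1 = (ln(S/K) + (r - q + 0.5*sigma^2) * T) / (sigma * sqrt(T)) = -0.07689594
d2 = d1 - sigma * sqrt(T) = -0.24689594
exp(-rT) = 0.99600799; exp(-qT) = 1.00000000
P = K * exp(-rT) * N(-d2) - S_0 * exp(-qT) * N(-d1)
N(-d1) = 0.53064684; N(-d2) = 0.59750562
P = 27.0700 * 0.99600799 * 0.59750562 - 26.2300 * 1.00000000 * 0.53064684 = 2.1910

Answer: Price = 2.1910


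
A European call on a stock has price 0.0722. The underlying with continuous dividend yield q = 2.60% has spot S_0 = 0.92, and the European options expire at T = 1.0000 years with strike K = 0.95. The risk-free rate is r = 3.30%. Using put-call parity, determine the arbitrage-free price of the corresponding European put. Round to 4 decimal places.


Answer: Put price = 0.0950

Derivation:
Put-call parity: C - P = S_0 * exp(-qT) - K * exp(-rT).
S_0 * exp(-qT) = 0.9200 * 0.97433509 = 0.89638828
K * exp(-rT) = 0.9500 * 0.96753856 = 0.91916163
P = C - S*exp(-qT) + K*exp(-rT)
P = 0.0722 - 0.89638828 + 0.91916163 = 0.0950


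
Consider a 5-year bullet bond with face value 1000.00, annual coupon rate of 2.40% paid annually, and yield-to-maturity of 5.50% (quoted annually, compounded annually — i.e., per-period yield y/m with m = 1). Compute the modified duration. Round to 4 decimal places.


Coupon per period c = face * coupon_rate / m = 24.000000
Periods per year m = 1; per-period yield y/m = 0.055000
Number of cashflows N = 5
Cashflows (t years, CF_t, discount factor 1/(1+y/m)^(m*t), PV):
  t = 1.0000: CF_t = 24.000000, DF = 0.947867, PV = 22.748815
  t = 2.0000: CF_t = 24.000000, DF = 0.898452, PV = 21.562858
  t = 3.0000: CF_t = 24.000000, DF = 0.851614, PV = 20.438728
  t = 4.0000: CF_t = 24.000000, DF = 0.807217, PV = 19.373202
  t = 5.0000: CF_t = 1024.000000, DF = 0.765134, PV = 783.497578
Price P = sum_t PV_t = 867.621181
First compute Macaulay numerator sum_t t * PV_t:
  t * PV_t at t = 1.0000: 22.748815
  t * PV_t at t = 2.0000: 43.125716
  t * PV_t at t = 3.0000: 61.316184
  t * PV_t at t = 4.0000: 77.492807
  t * PV_t at t = 5.0000: 3917.487892
Macaulay duration D = 4122.171414 / 867.621181 = 4.751119
Modified duration = D / (1 + y/m) = 4.751119 / (1 + 0.055000) = 4.503430

Answer: Modified duration = 4.5034


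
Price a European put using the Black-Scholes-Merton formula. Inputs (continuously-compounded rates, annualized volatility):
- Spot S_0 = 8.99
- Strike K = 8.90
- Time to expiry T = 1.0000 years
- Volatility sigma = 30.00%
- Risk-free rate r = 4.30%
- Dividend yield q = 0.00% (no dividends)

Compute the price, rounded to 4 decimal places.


Answer: Price = 0.8281

Derivation:
d1 = (ln(S/K) + (r - q + 0.5*sigma^2) * T) / (sigma * sqrt(T)) = 0.32687191
d2 = d1 - sigma * sqrt(T) = 0.02687191
exp(-rT) = 0.95791139; exp(-qT) = 1.00000000
P = K * exp(-rT) * N(-d2) - S_0 * exp(-qT) * N(-d1)
N(-d1) = 0.37188239; N(-d2) = 0.48928095
P = 8.9000 * 0.95791139 * 0.48928095 - 8.9900 * 1.00000000 * 0.37188239 = 0.8281


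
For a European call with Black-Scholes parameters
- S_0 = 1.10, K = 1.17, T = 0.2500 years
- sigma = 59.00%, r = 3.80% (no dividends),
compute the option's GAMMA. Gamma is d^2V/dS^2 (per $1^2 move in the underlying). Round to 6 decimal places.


d1 = -0.0294273526; d2 = -0.3244273526
phi(d1) = 0.3987695820; exp(-qT) = 1.0000000000; exp(-rT) = 0.9905449824
Gamma = exp(-qT) * phi(d1) / (S * sigma * sqrt(T)) = 1.0000000000 * 0.3987695820 / (1.1000 * 0.5900 * 0.5000000000) = 1.228874

Answer: Gamma = 1.228874


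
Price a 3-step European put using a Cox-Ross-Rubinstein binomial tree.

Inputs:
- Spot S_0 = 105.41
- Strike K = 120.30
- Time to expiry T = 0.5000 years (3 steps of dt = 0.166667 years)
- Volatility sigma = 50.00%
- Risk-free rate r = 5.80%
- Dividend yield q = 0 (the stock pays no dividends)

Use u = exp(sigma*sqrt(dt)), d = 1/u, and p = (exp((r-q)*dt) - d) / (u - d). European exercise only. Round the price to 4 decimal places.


dt = T/N = 0.166667
u = exp(sigma*sqrt(dt)) = 1.226450; d = 1/u = 0.815361
p = (exp((r-q)*dt) - d) / (u - d) = 0.472774
Discount per step: exp(-r*dt) = 0.990380
Stock lattice S(k, i) with i counting down-moves:
  k=0: S(0,0) = 105.4100
  k=1: S(1,0) = 129.2801; S(1,1) = 85.9472
  k=2: S(2,0) = 158.5557; S(2,1) = 105.4100; S(2,2) = 70.0780
  k=3: S(3,0) = 194.4607; S(3,1) = 129.2801; S(3,2) = 85.9472; S(3,3) = 57.1389
Terminal payoffs V(N, i) = max(K - S_T, 0):
  V(3,0) = 0.000000; V(3,1) = 0.000000; V(3,2) = 34.352782; V(3,3) = 63.161104
Backward induction: V(k, i) = exp(-r*dt) * [p * V(k+1, i) + (1-p) * V(k+1, i+1)].
  V(2,0) = exp(-r*dt) * [p*0.000000 + (1-p)*0.000000] = 0.000000
  V(2,1) = exp(-r*dt) * [p*0.000000 + (1-p)*34.352782] = 17.937437
  V(2,2) = exp(-r*dt) * [p*34.352782 + (1-p)*63.161104] = 49.064681
  V(1,0) = exp(-r*dt) * [p*0.000000 + (1-p)*17.937437] = 9.366101
  V(1,1) = exp(-r*dt) * [p*17.937437 + (1-p)*49.064681] = 34.018087
  V(0,0) = exp(-r*dt) * [p*9.366101 + (1-p)*34.018087] = 22.148127

Answer: Price = V(0,0) = 22.1481


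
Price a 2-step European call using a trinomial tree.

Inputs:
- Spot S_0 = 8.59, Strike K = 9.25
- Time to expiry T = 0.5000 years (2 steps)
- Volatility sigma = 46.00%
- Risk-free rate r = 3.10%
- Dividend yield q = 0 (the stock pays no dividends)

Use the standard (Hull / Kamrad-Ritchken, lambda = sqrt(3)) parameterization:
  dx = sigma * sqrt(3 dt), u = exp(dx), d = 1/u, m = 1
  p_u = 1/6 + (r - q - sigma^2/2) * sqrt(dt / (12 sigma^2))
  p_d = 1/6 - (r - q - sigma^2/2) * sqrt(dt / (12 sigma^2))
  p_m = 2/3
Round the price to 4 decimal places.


dt = T/N = 0.250000; dx = sigma*sqrt(3*dt) = 0.398372
u = exp(dx) = 1.489398; d = 1/u = 0.671412
p_u = 0.143196, p_m = 0.666667, p_d = 0.190137
Discount per step: exp(-r*dt) = 0.992280
Stock lattice S(k, j) with j the centered position index:
  k=0: S(0,+0) = 8.5900
  k=1: S(1,-1) = 5.7674; S(1,+0) = 8.5900; S(1,+1) = 12.7939
  k=2: S(2,-2) = 3.8723; S(2,-1) = 5.7674; S(2,+0) = 8.5900; S(2,+1) = 12.7939; S(2,+2) = 19.0552
Terminal payoffs V(N, j) = max(S_T - K, 0):
  V(2,-2) = 0.000000; V(2,-1) = 0.000000; V(2,+0) = 0.000000; V(2,+1) = 3.543925; V(2,+2) = 9.805240
Backward induction: V(k, j) = exp(-r*dt) * [p_u * V(k+1, j+1) + p_m * V(k+1, j) + p_d * V(k+1, j-1)]
  V(1,-1) = exp(-r*dt) * [p_u*0.000000 + p_m*0.000000 + p_d*0.000000] = 0.000000
  V(1,+0) = exp(-r*dt) * [p_u*3.543925 + p_m*0.000000 + p_d*0.000000] = 0.503559
  V(1,+1) = exp(-r*dt) * [p_u*9.805240 + p_m*3.543925 + p_d*0.000000] = 3.737610
  V(0,+0) = exp(-r*dt) * [p_u*3.737610 + p_m*0.503559 + p_d*0.000000] = 0.864193

Answer: Price = V(0,0) = 0.8642


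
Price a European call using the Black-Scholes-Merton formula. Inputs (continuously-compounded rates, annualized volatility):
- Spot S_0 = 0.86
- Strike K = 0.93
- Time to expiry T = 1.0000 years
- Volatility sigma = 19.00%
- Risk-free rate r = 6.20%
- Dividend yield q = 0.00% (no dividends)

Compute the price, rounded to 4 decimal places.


Answer: Price = 0.0588

Derivation:
d1 = (ln(S/K) + (r - q + 0.5*sigma^2) * T) / (sigma * sqrt(T)) = 0.00946212
d2 = d1 - sigma * sqrt(T) = -0.18053788
exp(-rT) = 0.93988289; exp(-qT) = 1.00000000
C = S_0 * exp(-qT) * N(d1) - K * exp(-rT) * N(d2)
N(d1) = 0.50377478; N(d2) = 0.42836516
C = 0.8600 * 1.00000000 * 0.50377478 - 0.9300 * 0.93988289 * 0.42836516 = 0.0588


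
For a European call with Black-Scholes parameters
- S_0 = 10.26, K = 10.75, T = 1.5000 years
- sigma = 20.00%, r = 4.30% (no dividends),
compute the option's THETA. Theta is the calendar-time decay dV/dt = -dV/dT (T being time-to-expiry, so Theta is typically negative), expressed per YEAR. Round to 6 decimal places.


Answer: Theta = -0.536002

Derivation:
d1 = 0.1953349072; d2 = -0.0496140670
phi(d1) = 0.3914034552; exp(-qT) = 1.0000000000; exp(-rT) = 0.9375361143
Theta = -S*exp(-qT)*phi(d1)*sigma/(2*sqrt(T)) - r*K*exp(-rT)*N(d2) + q*S*exp(-qT)*N(d1)
N(d1) = 0.5774346143; N(d2) = 0.4802149683; sqrt(T) = 1.2247448714
Term 1 = -10.2600 * 1.0000000000 * 0.3914034552 * 0.2000 / (2 * 1.2247448714) = -0.3278886521
Term 2 = -0.0430 * 10.7500 * 0.9375361143 * 0.4802149683 = -0.2081136752
Term 3 = 0 (no dividend yield, q = 0)
Theta = -0.3278886521 + (-0.2081136752) + (0.0000000000) = -0.536002


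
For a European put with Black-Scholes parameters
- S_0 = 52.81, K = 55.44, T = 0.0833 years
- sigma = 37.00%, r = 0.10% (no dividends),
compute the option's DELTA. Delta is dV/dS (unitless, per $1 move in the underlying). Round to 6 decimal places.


Answer: Delta = -0.655767

Derivation:
d1 = -0.4009385743; d2 = -0.5077270100
phi(d1) = 0.3681317445; exp(-qT) = 1.0000000000; exp(-rT) = 0.9999167035
N(-d1) = 0.6557673256
Delta = -exp(-qT) * N(-d1) = -1.0000000000 * 0.6557673256 = -0.655767


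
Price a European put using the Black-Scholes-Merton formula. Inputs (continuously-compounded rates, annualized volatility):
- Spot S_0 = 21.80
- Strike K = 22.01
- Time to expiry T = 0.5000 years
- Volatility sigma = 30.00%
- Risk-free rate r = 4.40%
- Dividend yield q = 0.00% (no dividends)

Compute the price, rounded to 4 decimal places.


d1 = (ln(S/K) + (r - q + 0.5*sigma^2) * T) / (sigma * sqrt(T)) = 0.16458181
d2 = d1 - sigma * sqrt(T) = -0.04755022
exp(-rT) = 0.97824024; exp(-qT) = 1.00000000
P = K * exp(-rT) * N(-d2) - S_0 * exp(-qT) * N(-d1)
N(-d1) = 0.43463657; N(-d2) = 0.51896265
P = 22.0100 * 0.97824024 * 0.51896265 - 21.8000 * 1.00000000 * 0.43463657 = 1.6987

Answer: Price = 1.6987


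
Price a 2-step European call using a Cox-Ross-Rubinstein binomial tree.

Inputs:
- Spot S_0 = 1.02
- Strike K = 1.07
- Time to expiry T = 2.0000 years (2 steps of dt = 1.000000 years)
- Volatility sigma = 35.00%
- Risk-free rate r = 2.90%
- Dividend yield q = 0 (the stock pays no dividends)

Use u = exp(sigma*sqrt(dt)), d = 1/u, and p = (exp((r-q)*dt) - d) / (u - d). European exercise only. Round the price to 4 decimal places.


Answer: Price = V(0,0) = 0.1919

Derivation:
dt = T/N = 1.000000
u = exp(sigma*sqrt(dt)) = 1.419068; d = 1/u = 0.704688
p = (exp((r-q)*dt) - d) / (u - d) = 0.454571
Discount per step: exp(-r*dt) = 0.971416
Stock lattice S(k, i) with i counting down-moves:
  k=0: S(0,0) = 1.0200
  k=1: S(1,0) = 1.4474; S(1,1) = 0.7188
  k=2: S(2,0) = 2.0540; S(2,1) = 1.0200; S(2,2) = 0.5065
Terminal payoffs V(N, i) = max(S_T - K, 0):
  V(2,0) = 0.984028; V(2,1) = 0.000000; V(2,2) = 0.000000
Backward induction: V(k, i) = exp(-r*dt) * [p * V(k+1, i) + (1-p) * V(k+1, i+1)].
  V(1,0) = exp(-r*dt) * [p*0.984028 + (1-p)*0.000000] = 0.434525
  V(1,1) = exp(-r*dt) * [p*0.000000 + (1-p)*0.000000] = 0.000000
  V(0,0) = exp(-r*dt) * [p*0.434525 + (1-p)*0.000000] = 0.191877


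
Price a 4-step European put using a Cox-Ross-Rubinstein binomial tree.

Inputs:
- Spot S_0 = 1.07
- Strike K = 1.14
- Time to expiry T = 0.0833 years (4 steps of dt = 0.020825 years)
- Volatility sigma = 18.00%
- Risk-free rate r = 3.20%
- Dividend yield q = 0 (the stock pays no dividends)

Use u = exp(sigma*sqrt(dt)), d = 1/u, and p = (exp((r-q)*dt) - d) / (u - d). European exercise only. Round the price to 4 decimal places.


Answer: Price = V(0,0) = 0.0701

Derivation:
dt = T/N = 0.020825
u = exp(sigma*sqrt(dt)) = 1.026316; d = 1/u = 0.974359
p = (exp((r-q)*dt) - d) / (u - d) = 0.506337
Discount per step: exp(-r*dt) = 0.999334
Stock lattice S(k, i) with i counting down-moves:
  k=0: S(0,0) = 1.0700
  k=1: S(1,0) = 1.0982; S(1,1) = 1.0426
  k=2: S(2,0) = 1.1271; S(2,1) = 1.0700; S(2,2) = 1.0158
  k=3: S(3,0) = 1.1567; S(3,1) = 1.0982; S(3,2) = 1.0426; S(3,3) = 0.9898
  k=4: S(4,0) = 1.1872; S(4,1) = 1.1271; S(4,2) = 1.0700; S(4,3) = 1.0158; S(4,4) = 0.9644
Terminal payoffs V(N, i) = max(K - S_T, 0):
  V(4,0) = 0.000000; V(4,1) = 0.012943; V(4,2) = 0.070000; V(4,3) = 0.124168; V(4,4) = 0.175595
Backward induction: V(k, i) = exp(-r*dt) * [p * V(k+1, i) + (1-p) * V(k+1, i+1)].
  V(3,0) = exp(-r*dt) * [p*0.000000 + (1-p)*0.012943] = 0.006385
  V(3,1) = exp(-r*dt) * [p*0.012943 + (1-p)*0.070000] = 0.041083
  V(3,2) = exp(-r*dt) * [p*0.070000 + (1-p)*0.124168] = 0.096677
  V(3,3) = exp(-r*dt) * [p*0.124168 + (1-p)*0.175595] = 0.149456
  V(2,0) = exp(-r*dt) * [p*0.006385 + (1-p)*0.041083] = 0.023498
  V(2,1) = exp(-r*dt) * [p*0.041083 + (1-p)*0.096677] = 0.068482
  V(2,2) = exp(-r*dt) * [p*0.096677 + (1-p)*0.149456] = 0.122650
  V(1,0) = exp(-r*dt) * [p*0.023498 + (1-p)*0.068482] = 0.045675
  V(1,1) = exp(-r*dt) * [p*0.068482 + (1-p)*0.122650] = 0.095159
  V(0,0) = exp(-r*dt) * [p*0.045675 + (1-p)*0.095159] = 0.070057


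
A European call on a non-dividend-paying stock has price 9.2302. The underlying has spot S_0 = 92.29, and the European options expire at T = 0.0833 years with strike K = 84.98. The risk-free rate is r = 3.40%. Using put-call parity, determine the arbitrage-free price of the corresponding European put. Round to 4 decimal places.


Put-call parity: C - P = S_0 * exp(-qT) - K * exp(-rT).
S_0 * exp(-qT) = 92.2900 * 1.00000000 = 92.29000000
K * exp(-rT) = 84.9800 * 0.99717181 = 84.73966015
P = C - S*exp(-qT) + K*exp(-rT)
P = 9.2302 - 92.29000000 + 84.73966015 = 1.6799

Answer: Put price = 1.6799


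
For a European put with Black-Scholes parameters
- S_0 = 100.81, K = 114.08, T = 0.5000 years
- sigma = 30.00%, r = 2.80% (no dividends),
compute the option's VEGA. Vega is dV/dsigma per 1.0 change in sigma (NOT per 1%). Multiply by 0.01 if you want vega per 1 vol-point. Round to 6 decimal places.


Answer: Vega = 26.135934

Derivation:
d1 = -0.4108874921; d2 = -0.6230195265
phi(d1) = 0.3666480808; exp(-qT) = 1.0000000000; exp(-rT) = 0.9860975443
Vega = S * exp(-qT) * phi(d1) * sqrt(T) = 100.8100 * 1.0000000000 * 0.3666480808 * 0.7071067812 = 26.135934


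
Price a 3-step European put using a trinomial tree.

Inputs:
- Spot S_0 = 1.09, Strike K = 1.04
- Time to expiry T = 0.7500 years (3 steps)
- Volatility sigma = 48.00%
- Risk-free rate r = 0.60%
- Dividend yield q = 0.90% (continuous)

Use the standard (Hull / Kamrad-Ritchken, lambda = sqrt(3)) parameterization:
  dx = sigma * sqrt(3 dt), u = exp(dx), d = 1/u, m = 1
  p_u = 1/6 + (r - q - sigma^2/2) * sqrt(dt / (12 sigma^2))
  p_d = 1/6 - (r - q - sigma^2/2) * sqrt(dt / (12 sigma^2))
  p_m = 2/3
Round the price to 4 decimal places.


dt = T/N = 0.250000; dx = sigma*sqrt(3*dt) = 0.415692
u = exp(dx) = 1.515419; d = 1/u = 0.659883
p_u = 0.131124, p_m = 0.666667, p_d = 0.202210
Discount per step: exp(-r*dt) = 0.998501
Stock lattice S(k, j) with j the centered position index:
  k=0: S(0,+0) = 1.0900
  k=1: S(1,-1) = 0.7193; S(1,+0) = 1.0900; S(1,+1) = 1.6518
  k=2: S(2,-2) = 0.4746; S(2,-1) = 0.7193; S(2,+0) = 1.0900; S(2,+1) = 1.6518; S(2,+2) = 2.5032
  k=3: S(3,-3) = 0.3132; S(3,-2) = 0.4746; S(3,-1) = 0.7193; S(3,+0) = 1.0900; S(3,+1) = 1.6518; S(3,+2) = 2.5032; S(3,+3) = 3.7934
Terminal payoffs V(N, j) = max(K - S_T, 0):
  V(3,-3) = 0.726795; V(3,-2) = 0.565364; V(3,-1) = 0.320727; V(3,+0) = 0.000000; V(3,+1) = 0.000000; V(3,+2) = 0.000000; V(3,+3) = 0.000000
Backward induction: V(k, j) = exp(-r*dt) * [p_u * V(k+1, j+1) + p_m * V(k+1, j) + p_d * V(k+1, j-1)]
  V(2,-2) = exp(-r*dt) * [p_u*0.320727 + p_m*0.565364 + p_d*0.726795] = 0.565081
  V(2,-1) = exp(-r*dt) * [p_u*0.000000 + p_m*0.320727 + p_d*0.565364] = 0.327648
  V(2,+0) = exp(-r*dt) * [p_u*0.000000 + p_m*0.000000 + p_d*0.320727] = 0.064757
  V(2,+1) = exp(-r*dt) * [p_u*0.000000 + p_m*0.000000 + p_d*0.000000] = 0.000000
  V(2,+2) = exp(-r*dt) * [p_u*0.000000 + p_m*0.000000 + p_d*0.000000] = 0.000000
  V(1,-1) = exp(-r*dt) * [p_u*0.064757 + p_m*0.327648 + p_d*0.565081] = 0.340677
  V(1,+0) = exp(-r*dt) * [p_u*0.000000 + p_m*0.064757 + p_d*0.327648] = 0.109261
  V(1,+1) = exp(-r*dt) * [p_u*0.000000 + p_m*0.000000 + p_d*0.064757] = 0.013075
  V(0,+0) = exp(-r*dt) * [p_u*0.013075 + p_m*0.109261 + p_d*0.340677] = 0.143228

Answer: Price = V(0,0) = 0.1432


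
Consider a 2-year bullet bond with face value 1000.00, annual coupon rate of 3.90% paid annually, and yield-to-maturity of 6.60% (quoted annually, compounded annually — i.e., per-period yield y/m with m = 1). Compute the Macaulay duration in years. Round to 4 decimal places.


Answer: Macaulay duration = 1.9615 years

Derivation:
Coupon per period c = face * coupon_rate / m = 39.000000
Periods per year m = 1; per-period yield y/m = 0.066000
Number of cashflows N = 2
Cashflows (t years, CF_t, discount factor 1/(1+y/m)^(m*t), PV):
  t = 1.0000: CF_t = 39.000000, DF = 0.938086, PV = 36.585366
  t = 2.0000: CF_t = 1039.000000, DF = 0.880006, PV = 914.326144
Price P = sum_t PV_t = 950.911510
Macaulay numerator sum_t t * PV_t:
  t * PV_t at t = 1.0000: 36.585366
  t * PV_t at t = 2.0000: 1828.652289
Macaulay duration D = (sum_t t * PV_t) / P = 1865.237654 / 950.911510 = 1.961526


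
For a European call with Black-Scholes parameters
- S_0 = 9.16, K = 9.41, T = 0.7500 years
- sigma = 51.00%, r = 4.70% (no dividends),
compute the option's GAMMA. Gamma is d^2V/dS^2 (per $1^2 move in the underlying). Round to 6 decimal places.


d1 = 0.2396812476; d2 = -0.2019917084
phi(d1) = 0.3876462495; exp(-qT) = 1.0000000000; exp(-rT) = 0.9653640451
Gamma = exp(-qT) * phi(d1) / (S * sigma * sqrt(T)) = 1.0000000000 * 0.3876462495 / (9.1600 * 0.5100 * 0.8660254038) = 0.095816

Answer: Gamma = 0.095816


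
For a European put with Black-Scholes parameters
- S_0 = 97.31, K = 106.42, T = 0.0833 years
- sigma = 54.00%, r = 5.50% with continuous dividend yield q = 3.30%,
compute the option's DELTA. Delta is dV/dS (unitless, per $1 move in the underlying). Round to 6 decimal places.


Answer: Delta = -0.684108

Derivation:
d1 = -0.4845196441; d2 = -0.6403730367
phi(d1) = 0.3547584385; exp(-qT) = 0.9972548748; exp(-rT) = 0.9954289791
N(-d1) = 0.6859914368
Delta = -exp(-qT) * N(-d1) = -0.9972548748 * 0.6859914368 = -0.684108


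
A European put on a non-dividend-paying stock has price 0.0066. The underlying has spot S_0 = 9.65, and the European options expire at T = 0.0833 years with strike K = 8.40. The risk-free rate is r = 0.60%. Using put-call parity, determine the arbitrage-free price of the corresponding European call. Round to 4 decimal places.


Answer: Call price = 1.2608

Derivation:
Put-call parity: C - P = S_0 * exp(-qT) - K * exp(-rT).
S_0 * exp(-qT) = 9.6500 * 1.00000000 = 9.65000000
K * exp(-rT) = 8.4000 * 0.99950032 = 8.39580273
C = P + S*exp(-qT) - K*exp(-rT)
C = 0.0066 + 9.65000000 - 8.39580273 = 1.2608


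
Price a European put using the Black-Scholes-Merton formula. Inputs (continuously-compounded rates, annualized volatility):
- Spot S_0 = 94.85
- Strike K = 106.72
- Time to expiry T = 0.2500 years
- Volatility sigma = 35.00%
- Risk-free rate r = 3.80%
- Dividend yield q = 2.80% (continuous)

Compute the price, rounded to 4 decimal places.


d1 = (ln(S/K) + (r - q + 0.5*sigma^2) * T) / (sigma * sqrt(T)) = -0.57199649
d2 = d1 - sigma * sqrt(T) = -0.74699649
exp(-rT) = 0.99054498; exp(-qT) = 0.99302444
P = K * exp(-rT) * N(-d2) - S_0 * exp(-qT) * N(-d1)
N(-d1) = 0.71633782; N(-d2) = 0.77246716
P = 106.7200 * 0.99054498 * 0.77246716 - 94.8500 * 0.99302444 * 0.71633782 = 14.1876

Answer: Price = 14.1876


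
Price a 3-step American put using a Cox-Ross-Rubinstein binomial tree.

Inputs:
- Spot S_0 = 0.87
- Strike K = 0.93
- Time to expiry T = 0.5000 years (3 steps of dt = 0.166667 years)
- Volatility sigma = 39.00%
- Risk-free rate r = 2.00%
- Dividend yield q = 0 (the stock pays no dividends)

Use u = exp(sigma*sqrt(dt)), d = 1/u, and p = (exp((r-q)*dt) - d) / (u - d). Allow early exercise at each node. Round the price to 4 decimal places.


Answer: Price = V(0,0) = 0.1318

Derivation:
dt = T/N = 0.166667
u = exp(sigma*sqrt(dt)) = 1.172592; d = 1/u = 0.852811
p = (exp((r-q)*dt) - d) / (u - d) = 0.470721
Discount per step: exp(-r*dt) = 0.996672
Stock lattice S(k, i) with i counting down-moves:
  k=0: S(0,0) = 0.8700
  k=1: S(1,0) = 1.0202; S(1,1) = 0.7419
  k=2: S(2,0) = 1.1962; S(2,1) = 0.8700; S(2,2) = 0.6327
  k=3: S(3,0) = 1.4027; S(3,1) = 1.0202; S(3,2) = 0.7419; S(3,3) = 0.5396
Terminal payoffs V(N, i) = max(K - S_T, 0):
  V(3,0) = 0.000000; V(3,1) = 0.000000; V(3,2) = 0.188054; V(3,3) = 0.390392
Backward induction: V(k, i) = exp(-r*dt) * [p * V(k+1, i) + (1-p) * V(k+1, i+1)]; then take max(V_cont, immediate exercise) for American.
  V(2,0) = exp(-r*dt) * [p*0.000000 + (1-p)*0.000000] = 0.000000; exercise = 0.000000; V(2,0) = max -> 0.000000
  V(2,1) = exp(-r*dt) * [p*0.000000 + (1-p)*0.188054] = 0.099202; exercise = 0.060000; V(2,1) = max -> 0.099202
  V(2,2) = exp(-r*dt) * [p*0.188054 + (1-p)*0.390392] = 0.294165; exercise = 0.297260; V(2,2) = max -> 0.297260
  V(1,0) = exp(-r*dt) * [p*0.000000 + (1-p)*0.099202] = 0.052331; exercise = 0.000000; V(1,0) = max -> 0.052331
  V(1,1) = exp(-r*dt) * [p*0.099202 + (1-p)*0.297260] = 0.203351; exercise = 0.188054; V(1,1) = max -> 0.203351
  V(0,0) = exp(-r*dt) * [p*0.052331 + (1-p)*0.203351] = 0.131822; exercise = 0.060000; V(0,0) = max -> 0.131822


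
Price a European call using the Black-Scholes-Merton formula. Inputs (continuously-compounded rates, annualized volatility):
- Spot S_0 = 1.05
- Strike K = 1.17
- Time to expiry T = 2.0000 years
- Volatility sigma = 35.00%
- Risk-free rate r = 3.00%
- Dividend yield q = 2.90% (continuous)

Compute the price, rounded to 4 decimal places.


d1 = (ln(S/K) + (r - q + 0.5*sigma^2) * T) / (sigma * sqrt(T)) = 0.03290353
d2 = d1 - sigma * sqrt(T) = -0.46207122
exp(-rT) = 0.94176453; exp(-qT) = 0.94364995
C = S_0 * exp(-qT) * N(d1) - K * exp(-rT) * N(d2)
N(d1) = 0.51312424; N(d2) = 0.32201512
C = 1.0500 * 0.94364995 * 0.51312424 - 1.1700 * 0.94176453 * 0.32201512 = 0.1536

Answer: Price = 0.1536


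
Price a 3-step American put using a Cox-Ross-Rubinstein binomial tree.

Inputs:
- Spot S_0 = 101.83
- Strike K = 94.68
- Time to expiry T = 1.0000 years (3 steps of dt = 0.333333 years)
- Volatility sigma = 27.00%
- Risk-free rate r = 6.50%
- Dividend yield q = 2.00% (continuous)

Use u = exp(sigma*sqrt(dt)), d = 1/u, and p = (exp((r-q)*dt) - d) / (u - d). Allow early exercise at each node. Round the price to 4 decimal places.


Answer: Price = V(0,0) = 6.3732

Derivation:
dt = T/N = 0.333333
u = exp(sigma*sqrt(dt)) = 1.168691; d = 1/u = 0.855658
p = (exp((r-q)*dt) - d) / (u - d) = 0.509387
Discount per step: exp(-r*dt) = 0.978566
Stock lattice S(k, i) with i counting down-moves:
  k=0: S(0,0) = 101.8300
  k=1: S(1,0) = 119.0078; S(1,1) = 87.1316
  k=2: S(2,0) = 139.0834; S(2,1) = 101.8300; S(2,2) = 74.5549
  k=3: S(3,0) = 162.5456; S(3,1) = 119.0078; S(3,2) = 87.1316; S(3,3) = 63.7935
Terminal payoffs V(N, i) = max(K - S_T, 0):
  V(3,0) = 0.000000; V(3,1) = 0.000000; V(3,2) = 7.548351; V(3,3) = 30.886517
Backward induction: V(k, i) = exp(-r*dt) * [p * V(k+1, i) + (1-p) * V(k+1, i+1)]; then take max(V_cont, immediate exercise) for American.
  V(2,0) = exp(-r*dt) * [p*0.000000 + (1-p)*0.000000] = 0.000000; exercise = 0.000000; V(2,0) = max -> 0.000000
  V(2,1) = exp(-r*dt) * [p*0.000000 + (1-p)*7.548351] = 3.623944; exercise = 0.000000; V(2,1) = max -> 3.623944
  V(2,2) = exp(-r*dt) * [p*7.548351 + (1-p)*30.886517] = 18.591155; exercise = 20.125112; V(2,2) = max -> 20.125112
  V(1,0) = exp(-r*dt) * [p*0.000000 + (1-p)*3.623944] = 1.739846; exercise = 0.000000; V(1,0) = max -> 1.739846
  V(1,1) = exp(-r*dt) * [p*3.623944 + (1-p)*20.125112] = 11.468437; exercise = 7.548351; V(1,1) = max -> 11.468437
  V(0,0) = exp(-r*dt) * [p*1.739846 + (1-p)*11.468437] = 6.373226; exercise = 0.000000; V(0,0) = max -> 6.373226


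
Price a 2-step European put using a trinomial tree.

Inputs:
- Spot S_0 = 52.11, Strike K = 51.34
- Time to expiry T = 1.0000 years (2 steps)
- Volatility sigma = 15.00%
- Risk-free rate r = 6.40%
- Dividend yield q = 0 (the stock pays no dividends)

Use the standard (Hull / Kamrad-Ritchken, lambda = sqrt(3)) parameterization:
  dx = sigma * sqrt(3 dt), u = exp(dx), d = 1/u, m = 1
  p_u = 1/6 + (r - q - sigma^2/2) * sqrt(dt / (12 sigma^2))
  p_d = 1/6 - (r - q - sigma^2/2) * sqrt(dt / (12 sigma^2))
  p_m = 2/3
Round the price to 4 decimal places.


dt = T/N = 0.500000; dx = sigma*sqrt(3*dt) = 0.183712
u = exp(dx) = 1.201669; d = 1/u = 0.832176
p_u = 0.238450, p_m = 0.666667, p_d = 0.094883
Discount per step: exp(-r*dt) = 0.968507
Stock lattice S(k, j) with j the centered position index:
  k=0: S(0,+0) = 52.1100
  k=1: S(1,-1) = 43.3647; S(1,+0) = 52.1100; S(1,+1) = 62.6190
  k=2: S(2,-2) = 36.0870; S(2,-1) = 43.3647; S(2,+0) = 52.1100; S(2,+1) = 62.6190; S(2,+2) = 75.2473
Terminal payoffs V(N, j) = max(K - S_T, 0):
  V(2,-2) = 15.252974; V(2,-1) = 7.975326; V(2,+0) = 0.000000; V(2,+1) = 0.000000; V(2,+2) = 0.000000
Backward induction: V(k, j) = exp(-r*dt) * [p_u * V(k+1, j+1) + p_m * V(k+1, j) + p_d * V(k+1, j-1)]
  V(1,-1) = exp(-r*dt) * [p_u*0.000000 + p_m*7.975326 + p_d*15.252974] = 6.551107
  V(1,+0) = exp(-r*dt) * [p_u*0.000000 + p_m*0.000000 + p_d*7.975326] = 0.732891
  V(1,+1) = exp(-r*dt) * [p_u*0.000000 + p_m*0.000000 + p_d*0.000000] = 0.000000
  V(0,+0) = exp(-r*dt) * [p_u*0.000000 + p_m*0.732891 + p_d*6.551107] = 1.075219

Answer: Price = V(0,0) = 1.0752


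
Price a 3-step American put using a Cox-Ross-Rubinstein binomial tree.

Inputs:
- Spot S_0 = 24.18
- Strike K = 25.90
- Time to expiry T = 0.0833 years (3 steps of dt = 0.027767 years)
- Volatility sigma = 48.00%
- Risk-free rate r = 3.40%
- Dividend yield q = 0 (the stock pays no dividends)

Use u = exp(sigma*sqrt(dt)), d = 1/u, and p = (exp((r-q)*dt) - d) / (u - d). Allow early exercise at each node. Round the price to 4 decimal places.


dt = T/N = 0.027767
u = exp(sigma*sqrt(dt)) = 1.083270; d = 1/u = 0.923131
p = (exp((r-q)*dt) - d) / (u - d) = 0.485913
Discount per step: exp(-r*dt) = 0.999056
Stock lattice S(k, i) with i counting down-moves:
  k=0: S(0,0) = 24.1800
  k=1: S(1,0) = 26.1935; S(1,1) = 22.3213
  k=2: S(2,0) = 28.3746; S(2,1) = 24.1800; S(2,2) = 20.6055
  k=3: S(3,0) = 30.7373; S(3,1) = 26.1935; S(3,2) = 22.3213; S(3,3) = 19.0216
Terminal payoffs V(N, i) = max(K - S_T, 0):
  V(3,0) = 0.000000; V(3,1) = 0.000000; V(3,2) = 3.578690; V(3,3) = 6.878425
Backward induction: V(k, i) = exp(-r*dt) * [p * V(k+1, i) + (1-p) * V(k+1, i+1)]; then take max(V_cont, immediate exercise) for American.
  V(2,0) = exp(-r*dt) * [p*0.000000 + (1-p)*0.000000] = 0.000000; exercise = 0.000000; V(2,0) = max -> 0.000000
  V(2,1) = exp(-r*dt) * [p*0.000000 + (1-p)*3.578690] = 1.838023; exercise = 1.720000; V(2,1) = max -> 1.838023
  V(2,2) = exp(-r*dt) * [p*3.578690 + (1-p)*6.878425] = 5.270064; exercise = 5.294504; V(2,2) = max -> 5.294504
  V(1,0) = exp(-r*dt) * [p*0.000000 + (1-p)*1.838023] = 0.944012; exercise = 0.000000; V(1,0) = max -> 0.944012
  V(1,1) = exp(-r*dt) * [p*1.838023 + (1-p)*5.294504] = 3.611544; exercise = 3.578690; V(1,1) = max -> 3.611544
  V(0,0) = exp(-r*dt) * [p*0.944012 + (1-p)*3.611544] = 2.313172; exercise = 1.720000; V(0,0) = max -> 2.313172

Answer: Price = V(0,0) = 2.3132


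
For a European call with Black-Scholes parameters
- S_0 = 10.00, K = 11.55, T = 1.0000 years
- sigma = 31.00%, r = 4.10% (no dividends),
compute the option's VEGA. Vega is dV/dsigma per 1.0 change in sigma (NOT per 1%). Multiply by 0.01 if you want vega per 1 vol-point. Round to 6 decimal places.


d1 = -0.1775817548; d2 = -0.4875817548
phi(d1) = 0.3927012348; exp(-qT) = 1.0000000000; exp(-rT) = 0.9598291299
Vega = S * exp(-qT) * phi(d1) * sqrt(T) = 10.0000 * 1.0000000000 * 0.3927012348 * 1.0000000000 = 3.927012

Answer: Vega = 3.927012


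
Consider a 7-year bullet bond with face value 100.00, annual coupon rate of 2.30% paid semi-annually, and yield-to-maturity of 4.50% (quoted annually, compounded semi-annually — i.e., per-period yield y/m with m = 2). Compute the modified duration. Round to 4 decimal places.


Answer: Modified duration = 6.3179

Derivation:
Coupon per period c = face * coupon_rate / m = 1.150000
Periods per year m = 2; per-period yield y/m = 0.022500
Number of cashflows N = 14
Cashflows (t years, CF_t, discount factor 1/(1+y/m)^(m*t), PV):
  t = 0.5000: CF_t = 1.150000, DF = 0.977995, PV = 1.124694
  t = 1.0000: CF_t = 1.150000, DF = 0.956474, PV = 1.099946
  t = 1.5000: CF_t = 1.150000, DF = 0.935427, PV = 1.075741
  t = 2.0000: CF_t = 1.150000, DF = 0.914843, PV = 1.052070
  t = 2.5000: CF_t = 1.150000, DF = 0.894712, PV = 1.028919
  t = 3.0000: CF_t = 1.150000, DF = 0.875024, PV = 1.006278
  t = 3.5000: CF_t = 1.150000, DF = 0.855769, PV = 0.984135
  t = 4.0000: CF_t = 1.150000, DF = 0.836938, PV = 0.962479
  t = 4.5000: CF_t = 1.150000, DF = 0.818522, PV = 0.941300
  t = 5.0000: CF_t = 1.150000, DF = 0.800510, PV = 0.920587
  t = 5.5000: CF_t = 1.150000, DF = 0.782895, PV = 0.900329
  t = 6.0000: CF_t = 1.150000, DF = 0.765667, PV = 0.880518
  t = 6.5000: CF_t = 1.150000, DF = 0.748819, PV = 0.861142
  t = 7.0000: CF_t = 101.150000, DF = 0.732341, PV = 74.076329
Price P = sum_t PV_t = 86.914467
First compute Macaulay numerator sum_t t * PV_t:
  t * PV_t at t = 0.5000: 0.562347
  t * PV_t at t = 1.0000: 1.099946
  t * PV_t at t = 1.5000: 1.613612
  t * PV_t at t = 2.0000: 2.104140
  t * PV_t at t = 2.5000: 2.572298
  t * PV_t at t = 3.0000: 3.018834
  t * PV_t at t = 3.5000: 3.444472
  t * PV_t at t = 4.0000: 3.849916
  t * PV_t at t = 4.5000: 4.235849
  t * PV_t at t = 5.0000: 4.602933
  t * PV_t at t = 5.5000: 4.951811
  t * PV_t at t = 6.0000: 5.283106
  t * PV_t at t = 6.5000: 5.597422
  t * PV_t at t = 7.0000: 518.534305
Macaulay duration D = 561.470991 / 86.914467 = 6.460041
Modified duration = D / (1 + y/m) = 6.460041 / (1 + 0.022500) = 6.317888


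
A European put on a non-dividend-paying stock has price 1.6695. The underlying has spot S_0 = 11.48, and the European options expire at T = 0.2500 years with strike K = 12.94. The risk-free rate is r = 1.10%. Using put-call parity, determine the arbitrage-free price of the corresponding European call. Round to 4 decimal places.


Put-call parity: C - P = S_0 * exp(-qT) - K * exp(-rT).
S_0 * exp(-qT) = 11.4800 * 1.00000000 = 11.48000000
K * exp(-rT) = 12.9400 * 0.99725378 = 12.90446388
C = P + S*exp(-qT) - K*exp(-rT)
C = 1.6695 + 11.48000000 - 12.90446388 = 0.2450

Answer: Call price = 0.2450


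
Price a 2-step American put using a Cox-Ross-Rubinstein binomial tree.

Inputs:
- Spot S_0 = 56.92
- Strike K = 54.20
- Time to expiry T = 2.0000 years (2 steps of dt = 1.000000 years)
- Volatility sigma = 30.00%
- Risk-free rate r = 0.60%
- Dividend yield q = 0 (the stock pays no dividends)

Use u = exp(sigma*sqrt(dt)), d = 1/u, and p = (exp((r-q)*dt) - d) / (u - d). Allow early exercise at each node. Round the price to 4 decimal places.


dt = T/N = 1.000000
u = exp(sigma*sqrt(dt)) = 1.349859; d = 1/u = 0.740818
p = (exp((r-q)*dt) - d) / (u - d) = 0.435439
Discount per step: exp(-r*dt) = 0.994018
Stock lattice S(k, i) with i counting down-moves:
  k=0: S(0,0) = 56.9200
  k=1: S(1,0) = 76.8340; S(1,1) = 42.1674
  k=2: S(2,0) = 103.7150; S(2,1) = 56.9200; S(2,2) = 31.2384
Terminal payoffs V(N, i) = max(K - S_T, 0):
  V(2,0) = 0.000000; V(2,1) = 0.000000; V(2,2) = 22.961642
Backward induction: V(k, i) = exp(-r*dt) * [p * V(k+1, i) + (1-p) * V(k+1, i+1)]; then take max(V_cont, immediate exercise) for American.
  V(1,0) = exp(-r*dt) * [p*0.000000 + (1-p)*0.000000] = 0.000000; exercise = 0.000000; V(1,0) = max -> 0.000000
  V(1,1) = exp(-r*dt) * [p*0.000000 + (1-p)*22.961642] = 12.885709; exercise = 12.032627; V(1,1) = max -> 12.885709
  V(0,0) = exp(-r*dt) * [p*0.000000 + (1-p)*12.885709] = 7.231255; exercise = 0.000000; V(0,0) = max -> 7.231255

Answer: Price = V(0,0) = 7.2313


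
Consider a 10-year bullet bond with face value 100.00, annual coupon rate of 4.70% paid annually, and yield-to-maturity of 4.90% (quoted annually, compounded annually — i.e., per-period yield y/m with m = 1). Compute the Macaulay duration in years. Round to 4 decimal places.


Coupon per period c = face * coupon_rate / m = 4.700000
Periods per year m = 1; per-period yield y/m = 0.049000
Number of cashflows N = 10
Cashflows (t years, CF_t, discount factor 1/(1+y/m)^(m*t), PV):
  t = 1.0000: CF_t = 4.700000, DF = 0.953289, PV = 4.480458
  t = 2.0000: CF_t = 4.700000, DF = 0.908760, PV = 4.271170
  t = 3.0000: CF_t = 4.700000, DF = 0.866310, PV = 4.071659
  t = 4.0000: CF_t = 4.700000, DF = 0.825844, PV = 3.881467
  t = 5.0000: CF_t = 4.700000, DF = 0.787268, PV = 3.700159
  t = 6.0000: CF_t = 4.700000, DF = 0.750494, PV = 3.527321
  t = 7.0000: CF_t = 4.700000, DF = 0.715437, PV = 3.362555
  t = 8.0000: CF_t = 4.700000, DF = 0.682018, PV = 3.205487
  t = 9.0000: CF_t = 4.700000, DF = 0.650161, PV = 3.055755
  t = 10.0000: CF_t = 104.700000, DF = 0.619791, PV = 64.892096
Price P = sum_t PV_t = 98.448126
Macaulay numerator sum_t t * PV_t:
  t * PV_t at t = 1.0000: 4.480458
  t * PV_t at t = 2.0000: 8.542340
  t * PV_t at t = 3.0000: 12.214977
  t * PV_t at t = 4.0000: 15.525868
  t * PV_t at t = 5.0000: 18.500796
  t * PV_t at t = 6.0000: 21.163923
  t * PV_t at t = 7.0000: 23.537887
  t * PV_t at t = 8.0000: 25.643892
  t * PV_t at t = 9.0000: 27.501791
  t * PV_t at t = 10.0000: 648.920957
Macaulay duration D = (sum_t t * PV_t) / P = 806.032890 / 98.448126 = 8.187387

Answer: Macaulay duration = 8.1874 years


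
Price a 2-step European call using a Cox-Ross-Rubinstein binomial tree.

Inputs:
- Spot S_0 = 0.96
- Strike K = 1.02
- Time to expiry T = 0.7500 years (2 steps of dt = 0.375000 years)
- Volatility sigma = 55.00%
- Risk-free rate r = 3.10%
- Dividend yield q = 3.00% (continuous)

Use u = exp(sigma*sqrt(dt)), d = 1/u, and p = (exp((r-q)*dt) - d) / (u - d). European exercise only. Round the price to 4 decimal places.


Answer: Price = V(0,0) = 0.1467

Derivation:
dt = T/N = 0.375000
u = exp(sigma*sqrt(dt)) = 1.400466; d = 1/u = 0.714048
p = (exp((r-q)*dt) - d) / (u - d) = 0.417132
Discount per step: exp(-r*dt) = 0.988442
Stock lattice S(k, i) with i counting down-moves:
  k=0: S(0,0) = 0.9600
  k=1: S(1,0) = 1.3444; S(1,1) = 0.6855
  k=2: S(2,0) = 1.8829; S(2,1) = 0.9600; S(2,2) = 0.4895
Terminal payoffs V(N, i) = max(S_T - K, 0):
  V(2,0) = 0.862852; V(2,1) = 0.000000; V(2,2) = 0.000000
Backward induction: V(k, i) = exp(-r*dt) * [p * V(k+1, i) + (1-p) * V(k+1, i+1)].
  V(1,0) = exp(-r*dt) * [p*0.862852 + (1-p)*0.000000] = 0.355764
  V(1,1) = exp(-r*dt) * [p*0.000000 + (1-p)*0.000000] = 0.000000
  V(0,0) = exp(-r*dt) * [p*0.355764 + (1-p)*0.000000] = 0.146685


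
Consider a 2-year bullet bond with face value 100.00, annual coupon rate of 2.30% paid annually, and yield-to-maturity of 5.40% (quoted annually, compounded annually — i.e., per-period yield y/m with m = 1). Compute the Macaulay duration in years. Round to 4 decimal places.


Answer: Macaulay duration = 1.9769 years

Derivation:
Coupon per period c = face * coupon_rate / m = 2.300000
Periods per year m = 1; per-period yield y/m = 0.054000
Number of cashflows N = 2
Cashflows (t years, CF_t, discount factor 1/(1+y/m)^(m*t), PV):
  t = 1.0000: CF_t = 2.300000, DF = 0.948767, PV = 2.182163
  t = 2.0000: CF_t = 102.300000, DF = 0.900158, PV = 92.086170
Price P = sum_t PV_t = 94.268334
Macaulay numerator sum_t t * PV_t:
  t * PV_t at t = 1.0000: 2.182163
  t * PV_t at t = 2.0000: 184.172341
Macaulay duration D = (sum_t t * PV_t) / P = 186.354504 / 94.268334 = 1.976852


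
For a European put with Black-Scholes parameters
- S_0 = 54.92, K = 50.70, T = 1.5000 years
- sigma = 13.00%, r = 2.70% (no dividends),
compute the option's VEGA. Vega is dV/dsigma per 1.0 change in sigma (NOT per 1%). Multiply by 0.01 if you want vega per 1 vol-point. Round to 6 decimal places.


Answer: Vega = 18.917951

Derivation:
d1 = 0.8361343933; d2 = 0.6769175600
phi(d1) = 0.2812534961; exp(-qT) = 1.0000000000; exp(-rT) = 0.9603091645
Vega = S * exp(-qT) * phi(d1) * sqrt(T) = 54.9200 * 1.0000000000 * 0.2812534961 * 1.2247448714 = 18.917951


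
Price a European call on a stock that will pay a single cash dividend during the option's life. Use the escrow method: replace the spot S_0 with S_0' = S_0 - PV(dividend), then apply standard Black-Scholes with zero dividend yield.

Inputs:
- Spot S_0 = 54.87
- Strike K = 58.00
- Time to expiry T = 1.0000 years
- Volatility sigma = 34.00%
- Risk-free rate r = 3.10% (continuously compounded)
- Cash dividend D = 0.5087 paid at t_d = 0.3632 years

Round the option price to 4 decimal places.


PV(D) = D * exp(-r * t_d) = 0.5087 * 0.98880395 = 0.50300457
S_0' = S_0 - PV(D) = 54.8700 - 0.50300457 = 54.36699543
d1 = (ln(S_0'/K) + (r + sigma^2/2)*T) / (sigma*sqrt(T)) = 0.07092429
d2 = d1 - sigma*sqrt(T) = -0.26907571
exp(-rT) = 0.96947557
N(d1) = 0.52827099; N(d2) = 0.39393571
C = S_0' * N(d1) - K * exp(-rT) * N(d2) = 54.36699543 * 0.52827099 - 58.0000 * 0.96947557 * 0.39393571 = 6.5697

Answer: Price = 6.5697


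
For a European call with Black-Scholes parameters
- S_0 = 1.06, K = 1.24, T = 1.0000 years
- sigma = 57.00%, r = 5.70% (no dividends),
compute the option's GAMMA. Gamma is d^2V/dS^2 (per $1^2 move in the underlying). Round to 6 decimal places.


d1 = 0.1098377693; d2 = -0.4601622307
phi(d1) = 0.3965430372; exp(-qT) = 1.0000000000; exp(-rT) = 0.9445940694
Gamma = exp(-qT) * phi(d1) / (S * sigma * sqrt(T)) = 1.0000000000 * 0.3965430372 / (1.0600 * 0.5700 * 1.0000000000) = 0.656311

Answer: Gamma = 0.656311
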